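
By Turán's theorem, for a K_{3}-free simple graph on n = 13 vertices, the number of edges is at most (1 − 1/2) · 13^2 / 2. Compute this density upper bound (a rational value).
Turán density bound = (1/2) · 13^2/2 = 169/4 ≈ 42.25

Turán's theorem: ex(n, K_{r+1}) is achieved by the complete r-partite Turán graph T(n, r) with parts as balanced as possible, and is at most (1 − 1/r) · n^2/2. For r = 2, n = 13: the density bound is (1/2) · 169/2 = 169/4 ≈ 42.25. The integer-valued extremum is e(T(13, 2)) = 42, which is strictly less than the density bound 169/4 since 2 ∤ 13 (the parts of T(13, 2) cannot all be equal).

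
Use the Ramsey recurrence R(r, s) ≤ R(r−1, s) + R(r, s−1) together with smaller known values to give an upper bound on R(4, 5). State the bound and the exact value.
R(4, 5) ≤ R(3, 5) + R(4, 4) = 14 + 18 = 32; exact value R(4, 5) = 25.

The Erdős–Szekeres recurrence R(r, s) ≤ R(r−1, s) + R(r, s−1) applied to (r, s) = (4, 5) gives
  R(4, 5) ≤ R(3, 5) + R(4, 4) = 14 + 18 = 32.
(Recall R(2, k) = k and R is symmetric.) The recurrence is not tight here (it gives 32, but the exact value is R(4, 5) = 25); the tight upper bound requires a sharper argument than the simple recurrence, combined with a lower-bound construction on K_{24}.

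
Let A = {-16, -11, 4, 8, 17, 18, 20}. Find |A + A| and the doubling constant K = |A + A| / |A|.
K = |A + A| / |A| = 28/7 = 4

Enumerate A + A = {a + b : a, b ∈ A}. With |A| = 7, there are |A|^2 = 49 ordered sum pairs; collecting distinct values, A + A = {-32, -27, -22, -12, -8, -7, -3, 1, 2, 4, 6, 7, 8, 9, 12, 16, 21, 22, 24, 25, 26, 28, 34, 35, 36, 37, 38, 40}, so |A + A| = 28. Thus K = 28/7 = 4. For comparison, the minimum possible |A + A| over all 7-element sets is 2·7 − 1 = 13 (so min K = 13/7), attained only by arithmetic progressions.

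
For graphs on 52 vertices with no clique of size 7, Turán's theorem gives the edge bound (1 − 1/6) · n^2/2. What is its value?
Turán density bound = (5/6) · 52^2/2 = 3380/3 ≈ 1126.6667

Turán's theorem: ex(n, K_{r+1}) is achieved by the complete r-partite Turán graph T(n, r) with parts as balanced as possible, and is at most (1 − 1/r) · n^2/2. For r = 6, n = 52: the density bound is (5/6) · 2704/2 = 3380/3 ≈ 1126.6667. The integer-valued extremum is e(T(52, 6)) = 1126, which is strictly less than the density bound 3380/3 since 6 ∤ 52 (the parts of T(52, 6) cannot all be equal).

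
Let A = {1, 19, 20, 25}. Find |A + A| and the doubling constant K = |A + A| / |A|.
K = |A + A| / |A| = 10/4 = 5/2

Enumerate A + A = {a + b : a, b ∈ A}. With |A| = 4, there are |A|^2 = 16 ordered sum pairs; collecting distinct values, A + A = {2, 20, 21, 26, 38, 39, 40, 44, 45, 50}, so |A + A| = 10. Thus K = 10/4 = 5/2. For comparison, the minimum possible |A + A| over all 4-element sets is 2·4 − 1 = 7 (so min K = 7/4), attained only by arithmetic progressions.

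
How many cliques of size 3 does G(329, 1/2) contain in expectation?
E[# K_3] = C(329, 3) · (1/2)^C(3, 2) = 5881204 / 2^3 = 1470301/2 = 735150.5

For each 3-subset S of vertices (there are C(329, 3) = 5881204 such S), let X_S = 1 if S induces a K_3 (all C(3, 2) = 3 edges present). Then P(X_S = 1) = (1/2)^3 = 1/8. By linearity of expectation, E[# K_3] = C(329, 3) · (1/2)^3 = 5881204 / 8 = 1470301/2 = 735150.5.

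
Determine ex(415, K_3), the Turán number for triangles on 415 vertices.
ex(415, K_3) = ⌊415^2/4⌋ = 43056

Mantel (1907): a triangle-free graph on n vertices has at most ⌊n^2/4⌋ edges, with equality for the complete bipartite graph K_{⌊n/2⌋, ⌈n/2⌉}. For n = 415: ⌊415^2/4⌋ = ⌊172225/4⌋ = 43056. The extremal graph is K_{207, 208}, which has 207·208 = 43056 edges.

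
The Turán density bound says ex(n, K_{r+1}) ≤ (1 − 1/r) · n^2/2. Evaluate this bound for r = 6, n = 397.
Turán density bound = (5/6) · 397^2/2 = 788045/12 ≈ 65670.4167

Turán's theorem: ex(n, K_{r+1}) is achieved by the complete r-partite Turán graph T(n, r) with parts as balanced as possible, and is at most (1 − 1/r) · n^2/2. For r = 6, n = 397: the density bound is (5/6) · 157609/2 = 788045/12 ≈ 65670.4167. The integer-valued extremum is e(T(397, 6)) = 65670, which is strictly less than the density bound 788045/12 since 6 ∤ 397 (the parts of T(397, 6) cannot all be equal).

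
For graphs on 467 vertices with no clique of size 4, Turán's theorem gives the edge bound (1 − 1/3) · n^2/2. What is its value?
Turán density bound = (2/3) · 467^2/2 = 218089/3 ≈ 72696.3333

Turán's theorem: ex(n, K_{r+1}) is achieved by the complete r-partite Turán graph T(n, r) with parts as balanced as possible, and is at most (1 − 1/r) · n^2/2. For r = 3, n = 467: the density bound is (2/3) · 218089/2 = 218089/3 ≈ 72696.3333. The integer-valued extremum is e(T(467, 3)) = 72696, which is strictly less than the density bound 218089/3 since 3 ∤ 467 (the parts of T(467, 3) cannot all be equal).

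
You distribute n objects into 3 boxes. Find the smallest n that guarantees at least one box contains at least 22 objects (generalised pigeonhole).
n = (22 − 1)·3 + 1 = 64

By the generalised pigeonhole principle, to guarantee some box contains ≥ r objects we need more than (r − 1) · k objects total. Threshold: n = (r − 1) · k + 1. With r = 22 and k = 3: n = 21 · 3 + 1 = 63 + 1 = 64. For n = 63 = 21 · 3, we can put exactly 21 objects in every box, avoiding 22 in any single one — so 64 is tight.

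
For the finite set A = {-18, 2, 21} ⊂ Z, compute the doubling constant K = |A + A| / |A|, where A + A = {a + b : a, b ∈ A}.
K = |A + A| / |A| = 6/3 = 2

Enumerate A + A = {a + b : a, b ∈ A}. With |A| = 3, there are |A|^2 = 9 ordered sum pairs; collecting distinct values, A + A = {-36, -16, 3, 4, 23, 42}, so |A + A| = 6. Thus K = 6/3 = 2. For comparison, the minimum possible |A + A| over all 3-element sets is 2·3 − 1 = 5 (so min K = 5/3), attained only by arithmetic progressions.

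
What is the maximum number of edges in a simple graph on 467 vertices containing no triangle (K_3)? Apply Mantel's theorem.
ex(467, K_3) = ⌊467^2/4⌋ = 54522

Mantel (1907): a triangle-free graph on n vertices has at most ⌊n^2/4⌋ edges, with equality for the complete bipartite graph K_{⌊n/2⌋, ⌈n/2⌉}. For n = 467: ⌊467^2/4⌋ = ⌊218089/4⌋ = 54522. The extremal graph is K_{233, 234}, which has 233·234 = 54522 edges.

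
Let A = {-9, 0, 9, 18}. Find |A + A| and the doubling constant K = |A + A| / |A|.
K = |A + A| / |A| = 7/4

Enumerate A + A = {a + b : a, b ∈ A}. With |A| = 4, there are |A|^2 = 16 ordered sum pairs; collecting distinct values, A + A = {-18, -9, 0, 9, 18, 27, 36}, so |A + A| = 7. Thus K = 7/4. Here |A + A| = 2|A| − 1 = 7, the minimum possible — so K = 7/4 is minimal, which holds iff A is an arithmetic progression.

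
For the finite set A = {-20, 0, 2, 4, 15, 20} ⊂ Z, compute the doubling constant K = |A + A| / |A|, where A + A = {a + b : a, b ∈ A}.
K = |A + A| / |A| = 19/6

Enumerate A + A = {a + b : a, b ∈ A}. With |A| = 6, there are |A|^2 = 36 ordered sum pairs; collecting distinct values, A + A = {-40, -20, -18, -16, -5, 0, 2, 4, 6, 8, 15, 17, 19, 20, 22, 24, 30, 35, 40}, so |A + A| = 19. Thus K = 19/6. For comparison, the minimum possible |A + A| over all 6-element sets is 2·6 − 1 = 11 (so min K = 11/6), attained only by arithmetic progressions.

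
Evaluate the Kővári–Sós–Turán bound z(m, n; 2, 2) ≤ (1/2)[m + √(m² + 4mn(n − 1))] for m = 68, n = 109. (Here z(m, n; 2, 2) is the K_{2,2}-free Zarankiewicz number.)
z(68, 109; 2, 2) ≤ (1/2)[68 + √(68² + 4·68·109·108)] = (1/2)[68 + √3206608] = 929.3502

Kővári–Sós–Turán: let r_1, ..., r_68 be the row sums and z = Σ r_i the total number of 1s. Each pair of columns can share at most one row with both entries 1 (else a 2×2 all-ones block appears), so Σ_i C(r_i, 2) ≤ C(109, 2) = 5886. By convexity Σ_i C(r_i, 2) ≥ 68·C(z/68, 2) = z(z − 68)/(2·68), giving z² − 68z − 68·109·108 ≤ 0 and hence z ≤ (1/2)[68 + √(4624 + 4·800496)] = (1/2)[68 + √3206608] ≈ (1/2)(68 + 1790.7004) = 929.3502.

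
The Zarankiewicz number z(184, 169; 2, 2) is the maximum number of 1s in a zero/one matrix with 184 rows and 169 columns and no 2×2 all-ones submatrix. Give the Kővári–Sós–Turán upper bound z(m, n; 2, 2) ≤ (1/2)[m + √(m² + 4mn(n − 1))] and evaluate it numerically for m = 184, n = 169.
z(184, 169; 2, 2) ≤ (1/2)[184 + √(184² + 4·184·169·168)] = (1/2)[184 + √20930368] = 2379.486

Kővári–Sós–Turán: let r_1, ..., r_184 be the row sums and z = Σ r_i the total number of 1s. Each pair of columns can share at most one row with both entries 1 (else a 2×2 all-ones block appears), so Σ_i C(r_i, 2) ≤ C(169, 2) = 14196. By convexity Σ_i C(r_i, 2) ≥ 184·C(z/184, 2) = z(z − 184)/(2·184), giving z² − 184z − 184·169·168 ≤ 0 and hence z ≤ (1/2)[184 + √(33856 + 4·5224128)] = (1/2)[184 + √20930368] ≈ (1/2)(184 + 4574.9719) = 2379.486.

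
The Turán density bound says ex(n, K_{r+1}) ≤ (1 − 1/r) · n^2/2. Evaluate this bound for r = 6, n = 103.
Turán density bound = (5/6) · 103^2/2 = 53045/12 ≈ 4420.4167

Turán's theorem: ex(n, K_{r+1}) is achieved by the complete r-partite Turán graph T(n, r) with parts as balanced as possible, and is at most (1 − 1/r) · n^2/2. For r = 6, n = 103: the density bound is (5/6) · 10609/2 = 53045/12 ≈ 4420.4167. The integer-valued extremum is e(T(103, 6)) = 4420, which is strictly less than the density bound 53045/12 since 6 ∤ 103 (the parts of T(103, 6) cannot all be equal).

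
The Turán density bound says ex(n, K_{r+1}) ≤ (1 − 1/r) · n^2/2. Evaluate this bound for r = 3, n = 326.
Turán density bound = (2/3) · 326^2/2 = 106276/3 ≈ 35425.3333

Turán's theorem: ex(n, K_{r+1}) is achieved by the complete r-partite Turán graph T(n, r) with parts as balanced as possible, and is at most (1 − 1/r) · n^2/2. For r = 3, n = 326: the density bound is (2/3) · 106276/2 = 106276/3 ≈ 35425.3333. The integer-valued extremum is e(T(326, 3)) = 35425, which is strictly less than the density bound 106276/3 since 3 ∤ 326 (the parts of T(326, 3) cannot all be equal).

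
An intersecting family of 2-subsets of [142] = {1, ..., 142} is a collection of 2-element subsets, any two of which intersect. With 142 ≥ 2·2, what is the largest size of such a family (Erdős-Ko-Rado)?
max |F| = C(141, 1) = 141

Erdős-Ko-Rado (1961): when n ≥ 2k, max |F| = C(n−1, k−1). The bound is attained by the star {A : i ∈ A} for any fixed i ∈ [n]. Here C(142−1, 2−1) = C(141, 1) = 141.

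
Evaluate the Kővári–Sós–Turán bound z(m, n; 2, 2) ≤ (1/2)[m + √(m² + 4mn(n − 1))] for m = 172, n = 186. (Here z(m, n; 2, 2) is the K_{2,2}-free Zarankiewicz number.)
z(172, 186; 2, 2) ≤ (1/2)[172 + √(172² + 4·172·186·185)] = (1/2)[172 + √23703664] = 2520.3204

Kővári–Sós–Turán: let r_1, ..., r_172 be the row sums and z = Σ r_i the total number of 1s. Each pair of columns can share at most one row with both entries 1 (else a 2×2 all-ones block appears), so Σ_i C(r_i, 2) ≤ C(186, 2) = 17205. By convexity Σ_i C(r_i, 2) ≥ 172·C(z/172, 2) = z(z − 172)/(2·172), giving z² − 172z − 172·186·185 ≤ 0 and hence z ≤ (1/2)[172 + √(29584 + 4·5918520)] = (1/2)[172 + √23703664] ≈ (1/2)(172 + 4868.6409) = 2520.3204.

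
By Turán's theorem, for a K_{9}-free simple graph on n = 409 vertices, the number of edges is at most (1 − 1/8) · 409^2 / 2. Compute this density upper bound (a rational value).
Turán density bound = (7/8) · 409^2/2 = 1170967/16 ≈ 73185.4375

Turán's theorem: ex(n, K_{r+1}) is achieved by the complete r-partite Turán graph T(n, r) with parts as balanced as possible, and is at most (1 − 1/r) · n^2/2. For r = 8, n = 409: the density bound is (7/8) · 167281/2 = 1170967/16 ≈ 73185.4375. The integer-valued extremum is e(T(409, 8)) = 73185, which is strictly less than the density bound 1170967/16 since 8 ∤ 409 (the parts of T(409, 8) cannot all be equal).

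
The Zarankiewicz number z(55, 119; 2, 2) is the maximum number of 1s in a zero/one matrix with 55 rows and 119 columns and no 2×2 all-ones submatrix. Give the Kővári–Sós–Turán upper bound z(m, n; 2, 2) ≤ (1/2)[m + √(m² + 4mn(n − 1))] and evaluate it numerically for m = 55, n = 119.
z(55, 119; 2, 2) ≤ (1/2)[55 + √(55² + 4·55·119·118)] = (1/2)[55 + √3092265] = 906.7419

Kővári–Sós–Turán: let r_1, ..., r_55 be the row sums and z = Σ r_i the total number of 1s. Each pair of columns can share at most one row with both entries 1 (else a 2×2 all-ones block appears), so Σ_i C(r_i, 2) ≤ C(119, 2) = 7021. By convexity Σ_i C(r_i, 2) ≥ 55·C(z/55, 2) = z(z − 55)/(2·55), giving z² − 55z − 55·119·118 ≤ 0 and hence z ≤ (1/2)[55 + √(3025 + 4·772310)] = (1/2)[55 + √3092265] ≈ (1/2)(55 + 1758.4837) = 906.7419.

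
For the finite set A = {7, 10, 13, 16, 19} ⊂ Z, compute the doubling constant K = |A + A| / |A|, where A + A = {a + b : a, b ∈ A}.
K = |A + A| / |A| = 9/5

Enumerate A + A = {a + b : a, b ∈ A}. With |A| = 5, there are |A|^2 = 25 ordered sum pairs; collecting distinct values, A + A = {14, 17, 20, 23, 26, 29, 32, 35, 38}, so |A + A| = 9. Thus K = 9/5. Here |A + A| = 2|A| − 1 = 9, the minimum possible — so K = 9/5 is minimal, which holds iff A is an arithmetic progression.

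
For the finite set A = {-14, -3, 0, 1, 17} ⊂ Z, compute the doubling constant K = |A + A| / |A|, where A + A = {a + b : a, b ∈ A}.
K = |A + A| / |A| = 15/5 = 3

Enumerate A + A = {a + b : a, b ∈ A}. With |A| = 5, there are |A|^2 = 25 ordered sum pairs; collecting distinct values, A + A = {-28, -17, -14, -13, -6, -3, -2, 0, 1, 2, 3, 14, 17, 18, 34}, so |A + A| = 15. Thus K = 15/5 = 3. For comparison, the minimum possible |A + A| over all 5-element sets is 2·5 − 1 = 9 (so min K = 9/5), attained only by arithmetic progressions.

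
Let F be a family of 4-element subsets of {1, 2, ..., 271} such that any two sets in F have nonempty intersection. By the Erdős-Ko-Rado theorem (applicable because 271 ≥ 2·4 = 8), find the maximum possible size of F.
max |F| = C(270, 3) = 3244140

The Erdős-Ko-Rado theorem states: for n ≥ 2k, an intersecting family of k-subsets of an n-element set has size at most C(n − 1, k − 1), with equality for 'star' families {A ⊆ [n] : |A| = k, i ∈ A} (fix an element i). For n = 271, k = 4: C(270, 3) = 3244140.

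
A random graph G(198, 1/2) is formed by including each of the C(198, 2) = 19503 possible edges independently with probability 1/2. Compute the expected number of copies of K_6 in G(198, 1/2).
E[# K_6] = C(198, 6) · (1/2)^C(6, 2) = 77526225777 / 2^15 ≈ 2365912.651886

For each 6-subset S of vertices (there are C(198, 6) = 77526225777 such S), let X_S = 1 if S induces a K_6 (all C(6, 2) = 15 edges present). Then P(X_S = 1) = (1/2)^15 = 1/32768. By linearity of expectation, E[# K_6] = C(198, 6) · (1/2)^15 = 77526225777 / 32768 ≈ 2365912.651886.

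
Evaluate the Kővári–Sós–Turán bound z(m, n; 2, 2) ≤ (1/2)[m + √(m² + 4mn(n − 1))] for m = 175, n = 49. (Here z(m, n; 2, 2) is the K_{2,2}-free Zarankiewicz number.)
z(175, 49; 2, 2) ≤ (1/2)[175 + √(175² + 4·175·49·48)] = (1/2)[175 + √1677025] = 735

Kővári–Sós–Turán: let r_1, ..., r_175 be the row sums and z = Σ r_i the total number of 1s. Each pair of columns can share at most one row with both entries 1 (else a 2×2 all-ones block appears), so Σ_i C(r_i, 2) ≤ C(49, 2) = 1176. By convexity Σ_i C(r_i, 2) ≥ 175·C(z/175, 2) = z(z − 175)/(2·175), giving z² − 175z − 175·49·48 ≤ 0 and hence z ≤ (1/2)[175 + √(30625 + 4·411600)] = (1/2)[175 + √1677025] ≈ (1/2)(175 + 1295) = 735.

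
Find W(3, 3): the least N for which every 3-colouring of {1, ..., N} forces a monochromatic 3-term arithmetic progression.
W(3, 3) = 27

This is a classical value, W(3, 3) = 27, established by combining an explicit 3-colouring of {1, ..., 26} with no monochromatic 3-AP (giving the lower bound W(3, 3) > 26) and a finite case analysis / exhaustive computer search showing every 3-colouring of {1, ..., 27} has such an AP.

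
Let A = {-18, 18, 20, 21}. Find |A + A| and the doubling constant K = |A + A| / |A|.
K = |A + A| / |A| = 10/4 = 5/2

Enumerate A + A = {a + b : a, b ∈ A}. With |A| = 4, there are |A|^2 = 16 ordered sum pairs; collecting distinct values, A + A = {-36, 0, 2, 3, 36, 38, 39, 40, 41, 42}, so |A + A| = 10. Thus K = 10/4 = 5/2. For comparison, the minimum possible |A + A| over all 4-element sets is 2·4 − 1 = 7 (so min K = 7/4), attained only by arithmetic progressions.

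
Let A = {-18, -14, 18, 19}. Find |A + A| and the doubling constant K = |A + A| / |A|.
K = |A + A| / |A| = 10/4 = 5/2

Enumerate A + A = {a + b : a, b ∈ A}. With |A| = 4, there are |A|^2 = 16 ordered sum pairs; collecting distinct values, A + A = {-36, -32, -28, 0, 1, 4, 5, 36, 37, 38}, so |A + A| = 10. Thus K = 10/4 = 5/2. For comparison, the minimum possible |A + A| over all 4-element sets is 2·4 − 1 = 7 (so min K = 7/4), attained only by arithmetic progressions.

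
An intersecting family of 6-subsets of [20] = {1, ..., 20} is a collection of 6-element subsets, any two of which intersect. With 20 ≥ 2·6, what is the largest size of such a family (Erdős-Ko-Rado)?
max |F| = C(19, 5) = 11628

Erdős-Ko-Rado (1961): when n ≥ 2k, max |F| = C(n−1, k−1). The bound is attained by the star {A : i ∈ A} for any fixed i ∈ [n]. Here C(20−1, 6−1) = C(19, 5) = 11628.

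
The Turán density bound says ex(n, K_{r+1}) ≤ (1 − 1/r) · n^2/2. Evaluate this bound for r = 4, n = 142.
Turán density bound = (3/4) · 142^2/2 = 15123/2 ≈ 7561.5

Turán's theorem: ex(n, K_{r+1}) is achieved by the complete r-partite Turán graph T(n, r) with parts as balanced as possible, and is at most (1 − 1/r) · n^2/2. For r = 4, n = 142: the density bound is (3/4) · 20164/2 = 15123/2 ≈ 7561.5. The integer-valued extremum is e(T(142, 4)) = 7561, which is strictly less than the density bound 15123/2 since 4 ∤ 142 (the parts of T(142, 4) cannot all be equal).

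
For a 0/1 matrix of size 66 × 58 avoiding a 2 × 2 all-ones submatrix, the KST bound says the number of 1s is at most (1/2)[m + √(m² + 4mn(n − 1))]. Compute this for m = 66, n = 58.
z(66, 58; 2, 2) ≤ (1/2)[66 + √(66² + 4·66·58·57)] = (1/2)[66 + √877140] = 501.2788

Kővári–Sós–Turán: let r_1, ..., r_66 be the row sums and z = Σ r_i the total number of 1s. Each pair of columns can share at most one row with both entries 1 (else a 2×2 all-ones block appears), so Σ_i C(r_i, 2) ≤ C(58, 2) = 1653. By convexity Σ_i C(r_i, 2) ≥ 66·C(z/66, 2) = z(z − 66)/(2·66), giving z² − 66z − 66·58·57 ≤ 0 and hence z ≤ (1/2)[66 + √(4356 + 4·218196)] = (1/2)[66 + √877140] ≈ (1/2)(66 + 936.5575) = 501.2788.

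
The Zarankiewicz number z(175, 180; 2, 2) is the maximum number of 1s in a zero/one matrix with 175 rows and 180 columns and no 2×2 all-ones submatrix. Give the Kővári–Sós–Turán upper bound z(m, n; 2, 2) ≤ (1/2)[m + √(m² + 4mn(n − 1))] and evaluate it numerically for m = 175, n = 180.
z(175, 180; 2, 2) ≤ (1/2)[175 + √(175² + 4·175·180·179)] = (1/2)[175 + √22584625] = 2463.6642

Kővári–Sós–Turán: let r_1, ..., r_175 be the row sums and z = Σ r_i the total number of 1s. Each pair of columns can share at most one row with both entries 1 (else a 2×2 all-ones block appears), so Σ_i C(r_i, 2) ≤ C(180, 2) = 16110. By convexity Σ_i C(r_i, 2) ≥ 175·C(z/175, 2) = z(z − 175)/(2·175), giving z² − 175z − 175·180·179 ≤ 0 and hence z ≤ (1/2)[175 + √(30625 + 4·5638500)] = (1/2)[175 + √22584625] ≈ (1/2)(175 + 4752.3284) = 2463.6642.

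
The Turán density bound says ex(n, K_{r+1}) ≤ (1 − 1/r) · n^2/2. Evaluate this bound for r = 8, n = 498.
Turán density bound = (7/8) · 498^2/2 = 434007/4 ≈ 108501.75

Turán's theorem: ex(n, K_{r+1}) is achieved by the complete r-partite Turán graph T(n, r) with parts as balanced as possible, and is at most (1 − 1/r) · n^2/2. For r = 8, n = 498: the density bound is (7/8) · 248004/2 = 434007/4 ≈ 108501.75. The integer-valued extremum is e(T(498, 8)) = 108501, which is strictly less than the density bound 434007/4 since 8 ∤ 498 (the parts of T(498, 8) cannot all be equal).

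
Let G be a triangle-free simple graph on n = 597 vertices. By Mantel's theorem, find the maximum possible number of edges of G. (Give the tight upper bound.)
ex(597, K_3) = ⌊597^2/4⌋ = 89102

Mantel (1907): a triangle-free graph on n vertices has at most ⌊n^2/4⌋ edges, with equality for the complete bipartite graph K_{⌊n/2⌋, ⌈n/2⌉}. For n = 597: ⌊597^2/4⌋ = ⌊356409/4⌋ = 89102. The extremal graph is K_{298, 299}, which has 298·299 = 89102 edges.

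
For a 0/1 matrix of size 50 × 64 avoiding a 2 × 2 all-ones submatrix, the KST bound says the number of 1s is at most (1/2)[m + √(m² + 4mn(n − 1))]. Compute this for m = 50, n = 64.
z(50, 64; 2, 2) ≤ (1/2)[50 + √(50² + 4·50·64·63)] = (1/2)[50 + √808900] = 474.6943

Kővári–Sós–Turán: let r_1, ..., r_50 be the row sums and z = Σ r_i the total number of 1s. Each pair of columns can share at most one row with both entries 1 (else a 2×2 all-ones block appears), so Σ_i C(r_i, 2) ≤ C(64, 2) = 2016. By convexity Σ_i C(r_i, 2) ≥ 50·C(z/50, 2) = z(z − 50)/(2·50), giving z² − 50z − 50·64·63 ≤ 0 and hence z ≤ (1/2)[50 + √(2500 + 4·201600)] = (1/2)[50 + √808900] ≈ (1/2)(50 + 899.3887) = 474.6943.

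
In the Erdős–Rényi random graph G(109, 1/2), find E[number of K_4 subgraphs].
E[# K_4] = C(109, 4) · (1/2)^C(4, 2) = 5563251 / 2^6 = 86925.796875

For each 4-subset S of vertices (there are C(109, 4) = 5563251 such S), let X_S = 1 if S induces a K_4 (all C(4, 2) = 6 edges present). Then P(X_S = 1) = (1/2)^6 = 1/64. By linearity of expectation, E[# K_4] = C(109, 4) · (1/2)^6 = 5563251 / 64 = 86925.796875.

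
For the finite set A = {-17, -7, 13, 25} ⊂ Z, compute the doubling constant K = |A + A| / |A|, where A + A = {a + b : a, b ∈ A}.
K = |A + A| / |A| = 10/4 = 5/2

Enumerate A + A = {a + b : a, b ∈ A}. With |A| = 4, there are |A|^2 = 16 ordered sum pairs; collecting distinct values, A + A = {-34, -24, -14, -4, 6, 8, 18, 26, 38, 50}, so |A + A| = 10. Thus K = 10/4 = 5/2. For comparison, the minimum possible |A + A| over all 4-element sets is 2·4 − 1 = 7 (so min K = 7/4), attained only by arithmetic progressions.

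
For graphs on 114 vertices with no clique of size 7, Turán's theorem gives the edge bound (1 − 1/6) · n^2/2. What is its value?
Turán density bound = (5/6) · 114^2/2 = 5415

Turán's theorem: ex(n, K_{r+1}) is achieved by the complete r-partite Turán graph T(n, r) with parts as balanced as possible, and is at most (1 − 1/r) · n^2/2. For r = 6, n = 114: the density bound is (5/6) · 12996/2 = 5415. Since 6 ∣ 114, the Turán graph T(114, 6) has parts of equal size 19, and its edge count e(T(114, 6)) = 5415 attains the density bound exactly.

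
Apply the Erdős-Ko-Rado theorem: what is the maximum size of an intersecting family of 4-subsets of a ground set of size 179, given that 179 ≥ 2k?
max |F| = C(178, 3) = 924176

The Erdős-Ko-Rado theorem states: for n ≥ 2k, an intersecting family of k-subsets of an n-element set has size at most C(n − 1, k − 1), with equality for 'star' families {A ⊆ [n] : |A| = k, i ∈ A} (fix an element i). For n = 179, k = 4: C(178, 3) = 924176.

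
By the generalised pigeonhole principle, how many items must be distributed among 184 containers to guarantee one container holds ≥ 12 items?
n = (12 − 1)·184 + 1 = 2025

By the generalised pigeonhole principle, to guarantee some box contains ≥ r objects we need more than (r − 1) · k objects total. Threshold: n = (r − 1) · k + 1. With r = 12 and k = 184: n = 11 · 184 + 1 = 2024 + 1 = 2025. For n = 2024 = 11 · 184, we can put exactly 11 objects in every box, avoiding 12 in any single one — so 2025 is tight.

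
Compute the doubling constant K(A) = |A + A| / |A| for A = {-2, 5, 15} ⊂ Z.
K = |A + A| / |A| = 6/3 = 2

Enumerate A + A = {a + b : a, b ∈ A}. With |A| = 3, there are |A|^2 = 9 ordered sum pairs; collecting distinct values, A + A = {-4, 3, 10, 13, 20, 30}, so |A + A| = 6. Thus K = 6/3 = 2. For comparison, the minimum possible |A + A| over all 3-element sets is 2·3 − 1 = 5 (so min K = 5/3), attained only by arithmetic progressions.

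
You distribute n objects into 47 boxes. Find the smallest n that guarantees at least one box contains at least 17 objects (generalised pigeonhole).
n = (17 − 1)·47 + 1 = 753

By the generalised pigeonhole principle, to guarantee some box contains ≥ r objects we need more than (r − 1) · k objects total. Threshold: n = (r − 1) · k + 1. With r = 17 and k = 47: n = 16 · 47 + 1 = 752 + 1 = 753. For n = 752 = 16 · 47, we can put exactly 16 objects in every box, avoiding 17 in any single one — so 753 is tight.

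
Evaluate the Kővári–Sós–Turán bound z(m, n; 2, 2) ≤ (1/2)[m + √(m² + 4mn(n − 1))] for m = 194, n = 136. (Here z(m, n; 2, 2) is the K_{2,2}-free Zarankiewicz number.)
z(194, 136; 2, 2) ≤ (1/2)[194 + √(194² + 4·194·136·135)] = (1/2)[194 + √14284996] = 1986.7749

Kővári–Sós–Turán: let r_1, ..., r_194 be the row sums and z = Σ r_i the total number of 1s. Each pair of columns can share at most one row with both entries 1 (else a 2×2 all-ones block appears), so Σ_i C(r_i, 2) ≤ C(136, 2) = 9180. By convexity Σ_i C(r_i, 2) ≥ 194·C(z/194, 2) = z(z − 194)/(2·194), giving z² − 194z − 194·136·135 ≤ 0 and hence z ≤ (1/2)[194 + √(37636 + 4·3561840)] = (1/2)[194 + √14284996] ≈ (1/2)(194 + 3779.5497) = 1986.7749.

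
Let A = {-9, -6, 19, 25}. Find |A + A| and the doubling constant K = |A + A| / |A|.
K = |A + A| / |A| = 10/4 = 5/2

Enumerate A + A = {a + b : a, b ∈ A}. With |A| = 4, there are |A|^2 = 16 ordered sum pairs; collecting distinct values, A + A = {-18, -15, -12, 10, 13, 16, 19, 38, 44, 50}, so |A + A| = 10. Thus K = 10/4 = 5/2. For comparison, the minimum possible |A + A| over all 4-element sets is 2·4 − 1 = 7 (so min K = 7/4), attained only by arithmetic progressions.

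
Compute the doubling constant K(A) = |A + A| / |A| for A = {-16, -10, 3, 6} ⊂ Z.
K = |A + A| / |A| = 10/4 = 5/2

Enumerate A + A = {a + b : a, b ∈ A}. With |A| = 4, there are |A|^2 = 16 ordered sum pairs; collecting distinct values, A + A = {-32, -26, -20, -13, -10, -7, -4, 6, 9, 12}, so |A + A| = 10. Thus K = 10/4 = 5/2. For comparison, the minimum possible |A + A| over all 4-element sets is 2·4 − 1 = 7 (so min K = 7/4), attained only by arithmetic progressions.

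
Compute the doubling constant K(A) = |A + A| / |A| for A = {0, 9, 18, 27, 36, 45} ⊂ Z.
K = |A + A| / |A| = 11/6

Enumerate A + A = {a + b : a, b ∈ A}. With |A| = 6, there are |A|^2 = 36 ordered sum pairs; collecting distinct values, A + A = {0, 9, 18, 27, 36, 45, 54, 63, 72, 81, 90}, so |A + A| = 11. Thus K = 11/6. Here |A + A| = 2|A| − 1 = 11, the minimum possible — so K = 11/6 is minimal, which holds iff A is an arithmetic progression.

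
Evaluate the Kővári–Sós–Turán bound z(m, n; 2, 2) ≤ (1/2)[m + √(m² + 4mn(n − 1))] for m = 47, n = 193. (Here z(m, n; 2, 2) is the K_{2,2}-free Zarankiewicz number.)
z(47, 193; 2, 2) ≤ (1/2)[47 + √(47² + 4·47·193·192)] = (1/2)[47 + √6968737] = 1343.4183

Kővári–Sós–Turán: let r_1, ..., r_47 be the row sums and z = Σ r_i the total number of 1s. Each pair of columns can share at most one row with both entries 1 (else a 2×2 all-ones block appears), so Σ_i C(r_i, 2) ≤ C(193, 2) = 18528. By convexity Σ_i C(r_i, 2) ≥ 47·C(z/47, 2) = z(z − 47)/(2·47), giving z² − 47z − 47·193·192 ≤ 0 and hence z ≤ (1/2)[47 + √(2209 + 4·1741632)] = (1/2)[47 + √6968737] ≈ (1/2)(47 + 2639.8365) = 1343.4183.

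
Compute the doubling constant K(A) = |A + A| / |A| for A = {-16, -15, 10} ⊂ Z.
K = |A + A| / |A| = 6/3 = 2

Enumerate A + A = {a + b : a, b ∈ A}. With |A| = 3, there are |A|^2 = 9 ordered sum pairs; collecting distinct values, A + A = {-32, -31, -30, -6, -5, 20}, so |A + A| = 6. Thus K = 6/3 = 2. For comparison, the minimum possible |A + A| over all 3-element sets is 2·3 − 1 = 5 (so min K = 5/3), attained only by arithmetic progressions.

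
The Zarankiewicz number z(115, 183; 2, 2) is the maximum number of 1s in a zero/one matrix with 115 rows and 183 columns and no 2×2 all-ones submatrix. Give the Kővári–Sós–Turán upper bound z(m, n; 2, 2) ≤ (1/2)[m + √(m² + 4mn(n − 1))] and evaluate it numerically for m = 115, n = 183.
z(115, 183; 2, 2) ≤ (1/2)[115 + √(115² + 4·115·183·182)] = (1/2)[115 + √15333985] = 2015.4316

Kővári–Sós–Turán: let r_1, ..., r_115 be the row sums and z = Σ r_i the total number of 1s. Each pair of columns can share at most one row with both entries 1 (else a 2×2 all-ones block appears), so Σ_i C(r_i, 2) ≤ C(183, 2) = 16653. By convexity Σ_i C(r_i, 2) ≥ 115·C(z/115, 2) = z(z − 115)/(2·115), giving z² − 115z − 115·183·182 ≤ 0 and hence z ≤ (1/2)[115 + √(13225 + 4·3830190)] = (1/2)[115 + √15333985] ≈ (1/2)(115 + 3915.8633) = 2015.4316.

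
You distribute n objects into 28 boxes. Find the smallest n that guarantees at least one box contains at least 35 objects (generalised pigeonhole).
n = (35 − 1)·28 + 1 = 953

By the generalised pigeonhole principle, to guarantee some box contains ≥ r objects we need more than (r − 1) · k objects total. Threshold: n = (r − 1) · k + 1. With r = 35 and k = 28: n = 34 · 28 + 1 = 952 + 1 = 953. For n = 952 = 34 · 28, we can put exactly 34 objects in every box, avoiding 35 in any single one — so 953 is tight.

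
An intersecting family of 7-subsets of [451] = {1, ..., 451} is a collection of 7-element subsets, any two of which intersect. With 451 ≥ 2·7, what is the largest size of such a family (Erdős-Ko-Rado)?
max |F| = C(450, 6) = 11153386834800

The Erdős-Ko-Rado theorem states: for n ≥ 2k, an intersecting family of k-subsets of an n-element set has size at most C(n − 1, k − 1), with equality for 'star' families {A ⊆ [n] : |A| = k, i ∈ A} (fix an element i). For n = 451, k = 7: C(450, 6) = 11153386834800.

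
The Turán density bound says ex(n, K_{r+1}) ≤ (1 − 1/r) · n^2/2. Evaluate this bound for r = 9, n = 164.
Turán density bound = (8/9) · 164^2/2 = 107584/9 ≈ 11953.7778

Turán's theorem: ex(n, K_{r+1}) is achieved by the complete r-partite Turán graph T(n, r) with parts as balanced as possible, and is at most (1 − 1/r) · n^2/2. For r = 9, n = 164: the density bound is (8/9) · 26896/2 = 107584/9 ≈ 11953.7778. The integer-valued extremum is e(T(164, 9)) = 11953, which is strictly less than the density bound 107584/9 since 9 ∤ 164 (the parts of T(164, 9) cannot all be equal).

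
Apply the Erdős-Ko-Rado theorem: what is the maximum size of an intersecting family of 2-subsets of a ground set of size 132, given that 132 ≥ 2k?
max |F| = C(131, 1) = 131

Erdős-Ko-Rado (1961): when n ≥ 2k, max |F| = C(n−1, k−1). The bound is attained by the star {A : i ∈ A} for any fixed i ∈ [n]. Here C(132−1, 2−1) = C(131, 1) = 131.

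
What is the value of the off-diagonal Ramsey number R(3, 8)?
R(3, 8) = 28

Lower bound: an explicit 2-colouring of K_{27} (typically a Paley-type or other structured construction) avoids a red K_3 and a blue K_8, showing R(3, 8) > 27.
Upper bound: the simple Erdős–Szekeres recurrence only gives R(3, 8) ≤ 31; the tight bound R(3, 8) ≤ 28 requires a sharper case analysis (or computer search) of 2-colourings of K_{28}.
Hence R(3, 8) = 28.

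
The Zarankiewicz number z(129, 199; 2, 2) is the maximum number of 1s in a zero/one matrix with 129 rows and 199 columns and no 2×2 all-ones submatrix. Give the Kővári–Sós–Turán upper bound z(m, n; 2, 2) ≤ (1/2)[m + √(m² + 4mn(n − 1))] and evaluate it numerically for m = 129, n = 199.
z(129, 199; 2, 2) ≤ (1/2)[129 + √(129² + 4·129·199·198)] = (1/2)[129 + √20348073] = 2319.9419

Kővári–Sós–Turán: let r_1, ..., r_129 be the row sums and z = Σ r_i the total number of 1s. Each pair of columns can share at most one row with both entries 1 (else a 2×2 all-ones block appears), so Σ_i C(r_i, 2) ≤ C(199, 2) = 19701. By convexity Σ_i C(r_i, 2) ≥ 129·C(z/129, 2) = z(z − 129)/(2·129), giving z² − 129z − 129·199·198 ≤ 0 and hence z ≤ (1/2)[129 + √(16641 + 4·5082858)] = (1/2)[129 + √20348073] ≈ (1/2)(129 + 4510.8838) = 2319.9419.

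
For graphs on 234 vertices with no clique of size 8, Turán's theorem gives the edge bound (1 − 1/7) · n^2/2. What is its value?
Turán density bound = (6/7) · 234^2/2 = 164268/7 ≈ 23466.8571

Turán's theorem: ex(n, K_{r+1}) is achieved by the complete r-partite Turán graph T(n, r) with parts as balanced as possible, and is at most (1 − 1/r) · n^2/2. For r = 7, n = 234: the density bound is (6/7) · 54756/2 = 164268/7 ≈ 23466.8571. The integer-valued extremum is e(T(234, 7)) = 23466, which is strictly less than the density bound 164268/7 since 7 ∤ 234 (the parts of T(234, 7) cannot all be equal).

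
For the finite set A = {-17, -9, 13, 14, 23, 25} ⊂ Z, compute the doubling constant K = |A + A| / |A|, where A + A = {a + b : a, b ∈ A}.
K = |A + A| / |A| = 21/6 = 7/2

Enumerate A + A = {a + b : a, b ∈ A}. With |A| = 6, there are |A|^2 = 36 ordered sum pairs; collecting distinct values, A + A = {-34, -26, -18, -4, -3, 4, 5, 6, 8, 14, 16, 26, 27, 28, 36, 37, 38, 39, 46, 48, 50}, so |A + A| = 21. Thus K = 21/6 = 7/2. For comparison, the minimum possible |A + A| over all 6-element sets is 2·6 − 1 = 11 (so min K = 11/6), attained only by arithmetic progressions.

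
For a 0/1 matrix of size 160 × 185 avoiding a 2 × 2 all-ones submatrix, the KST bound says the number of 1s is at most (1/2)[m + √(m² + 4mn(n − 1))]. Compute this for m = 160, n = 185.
z(160, 185; 2, 2) ≤ (1/2)[160 + √(160² + 4·160·185·184)] = (1/2)[160 + √21811200] = 2415.1231

Kővári–Sós–Turán: let r_1, ..., r_160 be the row sums and z = Σ r_i the total number of 1s. Each pair of columns can share at most one row with both entries 1 (else a 2×2 all-ones block appears), so Σ_i C(r_i, 2) ≤ C(185, 2) = 17020. By convexity Σ_i C(r_i, 2) ≥ 160·C(z/160, 2) = z(z − 160)/(2·160), giving z² − 160z − 160·185·184 ≤ 0 and hence z ≤ (1/2)[160 + √(25600 + 4·5446400)] = (1/2)[160 + √21811200] ≈ (1/2)(160 + 4670.2462) = 2415.1231.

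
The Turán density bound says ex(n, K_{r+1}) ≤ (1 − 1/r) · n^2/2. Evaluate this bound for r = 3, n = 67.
Turán density bound = (2/3) · 67^2/2 = 4489/3 ≈ 1496.3333

Turán's theorem: ex(n, K_{r+1}) is achieved by the complete r-partite Turán graph T(n, r) with parts as balanced as possible, and is at most (1 − 1/r) · n^2/2. For r = 3, n = 67: the density bound is (2/3) · 4489/2 = 4489/3 ≈ 1496.3333. The integer-valued extremum is e(T(67, 3)) = 1496, which is strictly less than the density bound 4489/3 since 3 ∤ 67 (the parts of T(67, 3) cannot all be equal).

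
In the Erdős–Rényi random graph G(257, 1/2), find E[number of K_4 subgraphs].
E[# K_4] = C(257, 4) · (1/2)^C(4, 2) = 177556160 / 2^6 = 2774315

For each 4-subset S of vertices (there are C(257, 4) = 177556160 such S), let X_S = 1 if S induces a K_4 (all C(4, 2) = 6 edges present). Then P(X_S = 1) = (1/2)^6 = 1/64. By linearity of expectation, E[# K_4] = C(257, 4) · (1/2)^6 = 177556160 / 64 = 2774315.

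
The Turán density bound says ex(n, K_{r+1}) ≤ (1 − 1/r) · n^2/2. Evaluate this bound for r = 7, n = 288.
Turán density bound = (6/7) · 288^2/2 = 248832/7 ≈ 35547.4286

Turán's theorem: ex(n, K_{r+1}) is achieved by the complete r-partite Turán graph T(n, r) with parts as balanced as possible, and is at most (1 − 1/r) · n^2/2. For r = 7, n = 288: the density bound is (6/7) · 82944/2 = 248832/7 ≈ 35547.4286. The integer-valued extremum is e(T(288, 7)) = 35547, which is strictly less than the density bound 248832/7 since 7 ∤ 288 (the parts of T(288, 7) cannot all be equal).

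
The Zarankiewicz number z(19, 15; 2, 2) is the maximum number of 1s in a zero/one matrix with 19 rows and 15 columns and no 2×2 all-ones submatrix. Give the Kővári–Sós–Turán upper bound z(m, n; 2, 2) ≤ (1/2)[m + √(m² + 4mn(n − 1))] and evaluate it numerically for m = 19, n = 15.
z(19, 15; 2, 2) ≤ (1/2)[19 + √(19² + 4·19·15·14)] = (1/2)[19 + √16321] = 73.3768

Kővári–Sós–Turán: let r_1, ..., r_19 be the row sums and z = Σ r_i the total number of 1s. Each pair of columns can share at most one row with both entries 1 (else a 2×2 all-ones block appears), so Σ_i C(r_i, 2) ≤ C(15, 2) = 105. By convexity Σ_i C(r_i, 2) ≥ 19·C(z/19, 2) = z(z − 19)/(2·19), giving z² − 19z − 19·15·14 ≤ 0 and hence z ≤ (1/2)[19 + √(361 + 4·3990)] = (1/2)[19 + √16321] ≈ (1/2)(19 + 127.7537) = 73.3768.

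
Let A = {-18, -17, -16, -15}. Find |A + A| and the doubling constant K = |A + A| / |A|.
K = |A + A| / |A| = 7/4

Enumerate A + A = {a + b : a, b ∈ A}. With |A| = 4, there are |A|^2 = 16 ordered sum pairs; collecting distinct values, A + A = {-36, -35, -34, -33, -32, -31, -30}, so |A + A| = 7. Thus K = 7/4. Here |A + A| = 2|A| − 1 = 7, the minimum possible — so K = 7/4 is minimal, which holds iff A is an arithmetic progression.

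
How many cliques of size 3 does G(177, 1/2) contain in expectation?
E[# K_3] = C(177, 3) · (1/2)^C(3, 2) = 908600 / 2^3 = 113575

For each 3-subset S of vertices (there are C(177, 3) = 908600 such S), let X_S = 1 if S induces a K_3 (all C(3, 2) = 3 edges present). Then P(X_S = 1) = (1/2)^3 = 1/8. By linearity of expectation, E[# K_3] = C(177, 3) · (1/2)^3 = 908600 / 8 = 113575.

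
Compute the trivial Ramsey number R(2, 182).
R(2, 182) = 182

R(2, k) = k for all k ≥ 2: in a 2-colouring of K_k, either some edge is red (a red K_2) or all edges are blue (a blue K_k). And K_{181} coloured all-blue has no blue K_182, so R(2, 182) > 181. Hence R(2, 182) = 182.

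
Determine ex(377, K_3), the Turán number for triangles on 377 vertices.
ex(377, K_3) = ⌊377^2/4⌋ = 35532

Mantel (1907): a triangle-free graph on n vertices has at most ⌊n^2/4⌋ edges, with equality for the complete bipartite graph K_{⌊n/2⌋, ⌈n/2⌉}. For n = 377: ⌊377^2/4⌋ = ⌊142129/4⌋ = 35532. The extremal graph is K_{188, 189}, which has 188·189 = 35532 edges.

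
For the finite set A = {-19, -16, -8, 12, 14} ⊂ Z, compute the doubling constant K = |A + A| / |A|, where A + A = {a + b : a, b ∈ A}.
K = |A + A| / |A| = 15/5 = 3

Enumerate A + A = {a + b : a, b ∈ A}. With |A| = 5, there are |A|^2 = 25 ordered sum pairs; collecting distinct values, A + A = {-38, -35, -32, -27, -24, -16, -7, -5, -4, -2, 4, 6, 24, 26, 28}, so |A + A| = 15. Thus K = 15/5 = 3. For comparison, the minimum possible |A + A| over all 5-element sets is 2·5 − 1 = 9 (so min K = 9/5), attained only by arithmetic progressions.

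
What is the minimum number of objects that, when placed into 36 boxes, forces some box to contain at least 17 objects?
n = (17 − 1)·36 + 1 = 577

By the generalised pigeonhole principle, to guarantee some box contains ≥ r objects we need more than (r − 1) · k objects total. Threshold: n = (r − 1) · k + 1. With r = 17 and k = 36: n = 16 · 36 + 1 = 576 + 1 = 577. For n = 576 = 16 · 36, we can put exactly 16 objects in every box, avoiding 17 in any single one — so 577 is tight.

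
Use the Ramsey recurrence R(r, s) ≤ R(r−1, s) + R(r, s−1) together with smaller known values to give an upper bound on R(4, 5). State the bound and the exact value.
R(4, 5) ≤ R(3, 5) + R(4, 4) = 14 + 18 = 32; exact value R(4, 5) = 25.

The Erdős–Szekeres recurrence R(r, s) ≤ R(r−1, s) + R(r, s−1) applied to (r, s) = (4, 5) gives
  R(4, 5) ≤ R(3, 5) + R(4, 4) = 14 + 18 = 32.
(Recall R(2, k) = k and R is symmetric.) The recurrence is not tight here (it gives 32, but the exact value is R(4, 5) = 25); the tight upper bound requires a sharper argument than the simple recurrence, combined with a lower-bound construction on K_{24}.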